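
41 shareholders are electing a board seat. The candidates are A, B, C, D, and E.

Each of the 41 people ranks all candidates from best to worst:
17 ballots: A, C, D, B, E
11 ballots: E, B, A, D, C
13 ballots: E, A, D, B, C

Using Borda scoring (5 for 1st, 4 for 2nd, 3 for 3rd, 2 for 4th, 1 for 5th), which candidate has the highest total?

A

A: 17×5 + 11×3 + 13×4 = 170
B: 17×2 + 11×4 + 13×2 = 104
C: 17×4 + 11×1 + 13×1 = 92
D: 17×3 + 11×2 + 13×3 = 112
E: 17×1 + 11×5 + 13×5 = 137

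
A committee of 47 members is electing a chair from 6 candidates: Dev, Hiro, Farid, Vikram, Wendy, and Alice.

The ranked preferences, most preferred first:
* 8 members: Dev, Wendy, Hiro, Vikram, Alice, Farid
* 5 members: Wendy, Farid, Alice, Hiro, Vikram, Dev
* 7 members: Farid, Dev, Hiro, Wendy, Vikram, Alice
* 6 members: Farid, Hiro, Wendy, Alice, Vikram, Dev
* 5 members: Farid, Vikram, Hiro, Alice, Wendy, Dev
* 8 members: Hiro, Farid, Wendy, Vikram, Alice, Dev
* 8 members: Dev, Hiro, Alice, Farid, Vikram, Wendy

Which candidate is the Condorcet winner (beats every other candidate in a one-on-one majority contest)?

Hiro vs Dev: 24–23
Hiro vs Farid: 24–23
Hiro vs Vikram: 42–5
Hiro vs Wendy: 34–13
Hiro vs Alice: 42–5
Hiro beats every other candidate.

Hiro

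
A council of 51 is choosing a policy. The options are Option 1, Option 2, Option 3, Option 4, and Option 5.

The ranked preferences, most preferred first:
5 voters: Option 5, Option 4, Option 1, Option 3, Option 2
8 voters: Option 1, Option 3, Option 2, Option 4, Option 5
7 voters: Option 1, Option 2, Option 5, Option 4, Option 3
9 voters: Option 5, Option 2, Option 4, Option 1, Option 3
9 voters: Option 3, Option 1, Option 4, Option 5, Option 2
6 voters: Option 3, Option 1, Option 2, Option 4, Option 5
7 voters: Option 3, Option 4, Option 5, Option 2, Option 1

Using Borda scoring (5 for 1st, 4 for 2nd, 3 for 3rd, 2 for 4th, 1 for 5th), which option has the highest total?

Option 1: 5×3 + 8×5 + 7×5 + 9×2 + 9×4 + 6×4 + 7×1 = 175
Option 2: 5×1 + 8×3 + 7×4 + 9×4 + 9×1 + 6×3 + 7×2 = 134
Option 3: 5×2 + 8×4 + 7×1 + 9×1 + 9×5 + 6×5 + 7×5 = 168
Option 4: 5×4 + 8×2 + 7×2 + 9×3 + 9×3 + 6×2 + 7×4 = 144
Option 5: 5×5 + 8×1 + 7×3 + 9×5 + 9×2 + 6×1 + 7×3 = 144

Option 1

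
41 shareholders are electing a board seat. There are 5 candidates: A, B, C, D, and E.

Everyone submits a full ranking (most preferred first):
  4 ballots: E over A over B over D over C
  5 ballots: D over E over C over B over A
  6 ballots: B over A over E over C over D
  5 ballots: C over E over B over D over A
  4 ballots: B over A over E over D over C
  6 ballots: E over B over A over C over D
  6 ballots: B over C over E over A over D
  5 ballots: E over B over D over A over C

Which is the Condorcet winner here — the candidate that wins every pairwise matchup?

E

E vs A: 31–10
E vs B: 25–16
E vs C: 30–11
E vs D: 36–5
E beats every other candidate.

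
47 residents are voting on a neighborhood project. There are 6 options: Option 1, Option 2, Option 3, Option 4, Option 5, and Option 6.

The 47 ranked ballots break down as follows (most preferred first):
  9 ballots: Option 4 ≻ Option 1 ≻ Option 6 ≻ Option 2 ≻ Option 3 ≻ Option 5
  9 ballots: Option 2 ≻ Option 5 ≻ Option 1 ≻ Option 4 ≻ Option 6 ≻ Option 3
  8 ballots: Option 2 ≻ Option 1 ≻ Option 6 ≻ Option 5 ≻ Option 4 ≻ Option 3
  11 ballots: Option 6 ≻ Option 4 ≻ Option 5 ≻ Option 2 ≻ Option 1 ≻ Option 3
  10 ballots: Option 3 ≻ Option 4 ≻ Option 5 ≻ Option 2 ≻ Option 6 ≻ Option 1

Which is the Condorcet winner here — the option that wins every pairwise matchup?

Option 4

Option 4 vs Option 1: 30–17
Option 4 vs Option 2: 30–17
Option 4 vs Option 3: 37–10
Option 4 vs Option 5: 30–17
Option 4 vs Option 6: 28–19
Option 4 beats every other option.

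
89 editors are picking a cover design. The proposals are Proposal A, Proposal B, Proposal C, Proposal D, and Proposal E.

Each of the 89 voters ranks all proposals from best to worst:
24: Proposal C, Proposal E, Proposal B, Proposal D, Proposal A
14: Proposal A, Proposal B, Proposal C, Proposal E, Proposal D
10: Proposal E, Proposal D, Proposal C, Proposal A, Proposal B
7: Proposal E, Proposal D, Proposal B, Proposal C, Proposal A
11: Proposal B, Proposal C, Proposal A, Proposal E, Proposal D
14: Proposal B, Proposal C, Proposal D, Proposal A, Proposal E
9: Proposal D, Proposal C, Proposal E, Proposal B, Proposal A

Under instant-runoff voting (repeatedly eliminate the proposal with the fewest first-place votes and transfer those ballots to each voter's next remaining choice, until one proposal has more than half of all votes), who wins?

Round 1: Proposal A 14, Proposal B 25, Proposal C 24, Proposal D 9, Proposal E 17. Proposal D eliminated.
Round 2: Proposal A 14, Proposal B 25, Proposal C 33, Proposal E 17. Proposal A eliminated.
Round 3: Proposal B 39, Proposal C 33, Proposal E 17. Proposal E eliminated.
Round 4: Proposal B 46, Proposal C 43. Proposal B has a majority (≥45).

Proposal B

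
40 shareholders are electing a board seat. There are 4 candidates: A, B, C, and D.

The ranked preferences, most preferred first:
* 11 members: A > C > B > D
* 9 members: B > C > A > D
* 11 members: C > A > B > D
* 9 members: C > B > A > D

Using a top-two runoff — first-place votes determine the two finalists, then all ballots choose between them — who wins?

C

Round 1 first-place votes: A 11, B 9, C 20, D 0. C and A advance.
Runoff: C is ranked above A on 29 ballots, A above C on 11.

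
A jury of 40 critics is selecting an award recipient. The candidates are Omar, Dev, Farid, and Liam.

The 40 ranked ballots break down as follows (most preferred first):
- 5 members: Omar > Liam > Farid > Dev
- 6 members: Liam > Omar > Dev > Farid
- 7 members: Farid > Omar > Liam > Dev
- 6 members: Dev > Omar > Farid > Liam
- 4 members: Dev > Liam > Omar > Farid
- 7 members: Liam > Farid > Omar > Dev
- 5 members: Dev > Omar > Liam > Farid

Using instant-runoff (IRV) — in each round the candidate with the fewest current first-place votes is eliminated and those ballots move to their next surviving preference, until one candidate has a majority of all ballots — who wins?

Round 1: Omar 5, Dev 15, Farid 7, Liam 13. Omar eliminated.
Round 2: Dev 15, Farid 7, Liam 18. Farid eliminated.
Round 3: Dev 15, Liam 25. Liam has a majority (≥21).

Liam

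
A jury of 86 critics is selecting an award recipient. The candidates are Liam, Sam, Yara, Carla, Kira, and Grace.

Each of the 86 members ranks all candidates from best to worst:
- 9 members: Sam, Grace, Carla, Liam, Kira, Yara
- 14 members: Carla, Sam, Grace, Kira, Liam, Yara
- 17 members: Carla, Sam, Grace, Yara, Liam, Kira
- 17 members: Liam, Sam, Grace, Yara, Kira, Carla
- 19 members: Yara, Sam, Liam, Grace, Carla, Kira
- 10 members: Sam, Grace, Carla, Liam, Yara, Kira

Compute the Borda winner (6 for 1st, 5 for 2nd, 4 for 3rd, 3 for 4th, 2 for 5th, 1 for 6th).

Sam

Liam: 9×3 + 14×2 + 17×2 + 17×6 + 19×4 + 10×3 = 297
Sam: 9×6 + 14×5 + 17×5 + 17×5 + 19×5 + 10×6 = 449
Yara: 9×1 + 14×1 + 17×3 + 17×3 + 19×6 + 10×2 = 259
Carla: 9×4 + 14×6 + 17×6 + 17×1 + 19×2 + 10×4 = 317
Kira: 9×2 + 14×3 + 17×1 + 17×2 + 19×1 + 10×1 = 140
Grace: 9×5 + 14×4 + 17×4 + 17×4 + 19×3 + 10×5 = 344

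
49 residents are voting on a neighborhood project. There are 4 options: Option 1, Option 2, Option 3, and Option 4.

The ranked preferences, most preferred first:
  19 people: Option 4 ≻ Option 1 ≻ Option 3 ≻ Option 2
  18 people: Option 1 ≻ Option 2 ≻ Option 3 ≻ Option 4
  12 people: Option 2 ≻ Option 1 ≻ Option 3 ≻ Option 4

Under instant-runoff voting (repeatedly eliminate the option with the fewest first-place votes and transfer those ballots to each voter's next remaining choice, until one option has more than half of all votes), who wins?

Option 1

Round 1: Option 1 18, Option 2 12, Option 3 0, Option 4 19. Option 3 eliminated.
Round 2: Option 1 18, Option 2 12, Option 4 19. Option 2 eliminated.
Round 3: Option 1 30, Option 4 19. Option 1 has a majority (≥25).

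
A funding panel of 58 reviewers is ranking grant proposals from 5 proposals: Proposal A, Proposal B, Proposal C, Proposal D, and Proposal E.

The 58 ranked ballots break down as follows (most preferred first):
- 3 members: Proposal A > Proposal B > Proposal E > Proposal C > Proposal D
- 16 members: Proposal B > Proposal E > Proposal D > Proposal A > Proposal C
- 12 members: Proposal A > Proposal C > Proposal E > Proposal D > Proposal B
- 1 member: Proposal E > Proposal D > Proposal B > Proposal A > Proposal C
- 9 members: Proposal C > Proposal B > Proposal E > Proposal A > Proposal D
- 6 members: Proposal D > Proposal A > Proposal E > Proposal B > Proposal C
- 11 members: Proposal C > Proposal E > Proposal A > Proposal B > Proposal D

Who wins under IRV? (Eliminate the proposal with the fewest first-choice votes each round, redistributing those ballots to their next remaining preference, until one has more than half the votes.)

Proposal A

Round 1: Proposal A 15, Proposal B 16, Proposal C 20, Proposal D 6, Proposal E 1. Proposal E eliminated.
Round 2: Proposal A 15, Proposal B 16, Proposal C 20, Proposal D 7. Proposal D eliminated.
Round 3: Proposal A 21, Proposal B 17, Proposal C 20. Proposal B eliminated.
Round 4: Proposal A 38, Proposal C 20. Proposal A has a majority (≥30).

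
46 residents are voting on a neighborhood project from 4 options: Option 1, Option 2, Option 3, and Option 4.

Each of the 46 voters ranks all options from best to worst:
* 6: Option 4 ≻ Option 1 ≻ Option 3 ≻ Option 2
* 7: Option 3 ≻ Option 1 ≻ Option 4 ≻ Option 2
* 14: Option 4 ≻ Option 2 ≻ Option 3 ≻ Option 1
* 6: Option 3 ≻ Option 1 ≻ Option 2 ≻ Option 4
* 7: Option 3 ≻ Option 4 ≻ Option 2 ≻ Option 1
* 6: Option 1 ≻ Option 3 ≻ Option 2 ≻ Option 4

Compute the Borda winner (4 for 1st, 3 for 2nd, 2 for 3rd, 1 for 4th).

Option 1: 6×3 + 7×3 + 14×1 + 6×3 + 7×1 + 6×4 = 102
Option 2: 6×1 + 7×1 + 14×3 + 6×2 + 7×2 + 6×2 = 93
Option 3: 6×2 + 7×4 + 14×2 + 6×4 + 7×4 + 6×3 = 138
Option 4: 6×4 + 7×2 + 14×4 + 6×1 + 7×3 + 6×1 = 127

Option 3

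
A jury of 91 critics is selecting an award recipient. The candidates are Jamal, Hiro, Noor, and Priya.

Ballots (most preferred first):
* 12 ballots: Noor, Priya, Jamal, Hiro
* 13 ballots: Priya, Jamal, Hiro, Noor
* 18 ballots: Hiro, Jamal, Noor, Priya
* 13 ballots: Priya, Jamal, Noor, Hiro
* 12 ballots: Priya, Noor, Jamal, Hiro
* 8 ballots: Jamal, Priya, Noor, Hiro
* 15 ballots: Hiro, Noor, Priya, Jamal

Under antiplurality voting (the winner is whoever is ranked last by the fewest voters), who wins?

Last-place votes: Jamal 15, Hiro 45, Noor 13, Priya 18.

Noor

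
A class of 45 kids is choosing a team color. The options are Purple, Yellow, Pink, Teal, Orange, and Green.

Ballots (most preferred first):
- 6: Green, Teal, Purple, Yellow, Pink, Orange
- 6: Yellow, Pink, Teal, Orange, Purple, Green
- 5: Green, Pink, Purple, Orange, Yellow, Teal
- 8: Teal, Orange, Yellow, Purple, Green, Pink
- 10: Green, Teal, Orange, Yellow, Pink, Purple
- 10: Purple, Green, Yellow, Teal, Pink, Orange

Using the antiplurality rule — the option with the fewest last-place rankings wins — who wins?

Yellow

Last-place votes: Purple 10, Yellow 0, Pink 8, Teal 5, Orange 16, Green 6.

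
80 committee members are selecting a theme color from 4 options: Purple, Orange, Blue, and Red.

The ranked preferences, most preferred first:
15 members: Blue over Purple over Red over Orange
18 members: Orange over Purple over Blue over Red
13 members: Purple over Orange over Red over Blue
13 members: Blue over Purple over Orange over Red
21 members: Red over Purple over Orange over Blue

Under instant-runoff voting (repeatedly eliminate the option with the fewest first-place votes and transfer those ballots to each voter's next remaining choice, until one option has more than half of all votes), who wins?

Orange

Round 1: Purple 13, Orange 18, Blue 28, Red 21. Purple eliminated.
Round 2: Orange 31, Blue 28, Red 21. Red eliminated.
Round 3: Orange 52, Blue 28. Orange has a majority (≥41).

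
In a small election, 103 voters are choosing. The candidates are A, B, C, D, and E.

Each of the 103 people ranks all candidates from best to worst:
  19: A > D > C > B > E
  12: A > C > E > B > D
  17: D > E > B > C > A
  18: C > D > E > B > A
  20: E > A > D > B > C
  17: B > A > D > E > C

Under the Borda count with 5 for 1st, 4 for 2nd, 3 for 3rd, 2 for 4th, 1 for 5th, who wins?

D

A: 19×5 + 12×5 + 17×1 + 18×1 + 20×4 + 17×4 = 338
B: 19×2 + 12×2 + 17×3 + 18×2 + 20×2 + 17×5 = 274
C: 19×3 + 12×4 + 17×2 + 18×5 + 20×1 + 17×1 = 266
D: 19×4 + 12×1 + 17×5 + 18×4 + 20×3 + 17×3 = 356
E: 19×1 + 12×3 + 17×4 + 18×3 + 20×5 + 17×2 = 311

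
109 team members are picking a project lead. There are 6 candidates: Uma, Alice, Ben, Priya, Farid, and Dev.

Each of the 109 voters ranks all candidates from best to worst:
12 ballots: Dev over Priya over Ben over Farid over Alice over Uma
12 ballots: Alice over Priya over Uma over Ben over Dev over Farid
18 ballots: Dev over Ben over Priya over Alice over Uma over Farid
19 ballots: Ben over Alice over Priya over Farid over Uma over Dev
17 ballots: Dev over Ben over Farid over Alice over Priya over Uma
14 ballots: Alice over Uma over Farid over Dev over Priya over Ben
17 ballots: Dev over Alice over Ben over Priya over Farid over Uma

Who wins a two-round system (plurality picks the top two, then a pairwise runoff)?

Round 1 first-place votes: Uma 0, Alice 26, Ben 19, Priya 0, Farid 0, Dev 64. Dev and Alice advance.
Runoff: Dev is ranked above Alice on 64 ballots, Alice above Dev on 45.

Dev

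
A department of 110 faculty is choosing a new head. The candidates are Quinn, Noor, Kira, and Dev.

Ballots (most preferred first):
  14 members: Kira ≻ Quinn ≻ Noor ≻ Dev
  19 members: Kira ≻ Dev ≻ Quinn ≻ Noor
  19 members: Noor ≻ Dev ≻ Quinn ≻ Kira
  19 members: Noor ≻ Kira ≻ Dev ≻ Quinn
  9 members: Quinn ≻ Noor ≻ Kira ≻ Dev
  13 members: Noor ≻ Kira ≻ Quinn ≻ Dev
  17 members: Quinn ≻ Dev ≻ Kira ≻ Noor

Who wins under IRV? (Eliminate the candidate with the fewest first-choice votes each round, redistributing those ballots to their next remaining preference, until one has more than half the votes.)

Round 1: Quinn 26, Noor 51, Kira 33, Dev 0. Dev eliminated.
Round 2: Quinn 26, Noor 51, Kira 33. Quinn eliminated.
Round 3: Noor 60, Kira 50. Noor has a majority (≥56).

Noor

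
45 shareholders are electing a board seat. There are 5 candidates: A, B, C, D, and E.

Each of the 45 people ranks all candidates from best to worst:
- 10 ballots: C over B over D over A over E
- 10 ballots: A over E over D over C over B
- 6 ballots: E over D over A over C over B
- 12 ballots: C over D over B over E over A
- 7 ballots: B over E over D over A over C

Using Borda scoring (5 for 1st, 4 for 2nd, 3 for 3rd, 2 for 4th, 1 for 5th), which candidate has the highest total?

D

A: 10×2 + 10×5 + 6×3 + 12×1 + 7×2 = 114
B: 10×4 + 10×1 + 6×1 + 12×3 + 7×5 = 127
C: 10×5 + 10×2 + 6×2 + 12×5 + 7×1 = 149
D: 10×3 + 10×3 + 6×4 + 12×4 + 7×3 = 153
E: 10×1 + 10×4 + 6×5 + 12×2 + 7×4 = 132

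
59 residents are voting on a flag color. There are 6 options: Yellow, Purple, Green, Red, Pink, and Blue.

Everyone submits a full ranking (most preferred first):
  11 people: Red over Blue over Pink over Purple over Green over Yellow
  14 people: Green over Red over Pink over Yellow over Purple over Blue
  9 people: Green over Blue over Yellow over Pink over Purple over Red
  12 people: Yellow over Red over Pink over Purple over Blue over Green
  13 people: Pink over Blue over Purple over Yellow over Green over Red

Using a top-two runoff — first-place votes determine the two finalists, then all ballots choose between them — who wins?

Round 1 first-place votes: Yellow 12, Purple 0, Green 23, Red 11, Pink 13, Blue 0. Green and Pink advance.
Runoff: Green is ranked above Pink on 23 ballots, Pink above Green on 36.

Pink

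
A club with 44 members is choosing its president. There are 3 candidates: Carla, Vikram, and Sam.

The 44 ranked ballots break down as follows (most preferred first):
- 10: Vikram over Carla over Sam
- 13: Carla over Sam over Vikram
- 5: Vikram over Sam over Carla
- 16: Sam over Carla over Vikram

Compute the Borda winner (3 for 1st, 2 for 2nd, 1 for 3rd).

Carla

Carla: 10×2 + 13×3 + 5×1 + 16×2 = 96
Vikram: 10×3 + 13×1 + 5×3 + 16×1 = 74
Sam: 10×1 + 13×2 + 5×2 + 16×3 = 94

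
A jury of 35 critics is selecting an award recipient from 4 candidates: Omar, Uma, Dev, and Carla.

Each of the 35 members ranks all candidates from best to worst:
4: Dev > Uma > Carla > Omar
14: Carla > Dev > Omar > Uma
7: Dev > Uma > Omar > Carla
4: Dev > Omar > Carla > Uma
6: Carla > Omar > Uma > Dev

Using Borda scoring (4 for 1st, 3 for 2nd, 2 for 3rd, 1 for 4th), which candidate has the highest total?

Omar: 4×1 + 14×2 + 7×2 + 4×3 + 6×3 = 76
Uma: 4×3 + 14×1 + 7×3 + 4×1 + 6×2 = 63
Dev: 4×4 + 14×3 + 7×4 + 4×4 + 6×1 = 108
Carla: 4×2 + 14×4 + 7×1 + 4×2 + 6×4 = 103

Dev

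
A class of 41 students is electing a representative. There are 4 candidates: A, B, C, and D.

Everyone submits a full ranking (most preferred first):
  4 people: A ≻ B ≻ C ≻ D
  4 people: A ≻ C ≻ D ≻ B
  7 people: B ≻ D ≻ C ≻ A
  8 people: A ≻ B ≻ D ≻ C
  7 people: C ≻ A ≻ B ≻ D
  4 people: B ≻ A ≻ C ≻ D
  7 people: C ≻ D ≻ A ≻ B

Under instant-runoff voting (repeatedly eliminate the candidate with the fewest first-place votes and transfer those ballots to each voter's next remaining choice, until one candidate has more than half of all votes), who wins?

C

Round 1: A 16, B 11, C 14, D 0. D eliminated.
Round 2: A 16, B 11, C 14. B eliminated.
Round 3: A 20, C 21. C has a majority (≥21).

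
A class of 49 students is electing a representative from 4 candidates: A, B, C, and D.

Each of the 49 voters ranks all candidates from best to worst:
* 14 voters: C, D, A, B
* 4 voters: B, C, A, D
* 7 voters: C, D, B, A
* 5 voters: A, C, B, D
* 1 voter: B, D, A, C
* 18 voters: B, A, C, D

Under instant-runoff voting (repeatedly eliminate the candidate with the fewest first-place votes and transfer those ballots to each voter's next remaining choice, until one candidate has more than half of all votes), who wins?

C

Round 1: A 5, B 23, C 21, D 0. D eliminated.
Round 2: A 5, B 23, C 21. A eliminated.
Round 3: B 23, C 26. C has a majority (≥25).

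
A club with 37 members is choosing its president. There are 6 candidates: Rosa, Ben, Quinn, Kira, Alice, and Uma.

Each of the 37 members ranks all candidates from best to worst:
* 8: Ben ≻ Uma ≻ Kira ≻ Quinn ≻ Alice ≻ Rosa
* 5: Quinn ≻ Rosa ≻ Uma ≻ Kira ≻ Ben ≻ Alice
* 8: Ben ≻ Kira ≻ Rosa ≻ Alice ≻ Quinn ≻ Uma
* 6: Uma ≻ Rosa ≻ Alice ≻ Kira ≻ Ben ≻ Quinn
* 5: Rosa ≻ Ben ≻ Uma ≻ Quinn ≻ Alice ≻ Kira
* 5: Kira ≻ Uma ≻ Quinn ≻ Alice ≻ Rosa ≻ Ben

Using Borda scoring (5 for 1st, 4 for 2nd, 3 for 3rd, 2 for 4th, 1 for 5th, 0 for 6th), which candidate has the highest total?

Uma

Rosa: 8×0 + 5×4 + 8×3 + 6×4 + 5×5 + 5×1 = 98
Ben: 8×5 + 5×1 + 8×5 + 6×1 + 5×4 + 5×0 = 111
Quinn: 8×2 + 5×5 + 8×1 + 6×0 + 5×2 + 5×3 = 74
Kira: 8×3 + 5×2 + 8×4 + 6×2 + 5×0 + 5×5 = 103
Alice: 8×1 + 5×0 + 8×2 + 6×3 + 5×1 + 5×2 = 57
Uma: 8×4 + 5×3 + 8×0 + 6×5 + 5×3 + 5×4 = 112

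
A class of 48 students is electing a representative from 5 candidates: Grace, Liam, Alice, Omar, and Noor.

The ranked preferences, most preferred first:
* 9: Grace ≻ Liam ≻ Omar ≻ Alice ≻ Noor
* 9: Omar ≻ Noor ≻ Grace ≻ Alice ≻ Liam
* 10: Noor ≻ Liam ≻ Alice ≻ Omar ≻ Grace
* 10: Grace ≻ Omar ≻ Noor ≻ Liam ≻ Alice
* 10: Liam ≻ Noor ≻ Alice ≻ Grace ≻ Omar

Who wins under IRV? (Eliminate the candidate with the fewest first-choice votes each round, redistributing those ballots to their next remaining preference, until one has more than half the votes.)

Round 1: Grace 19, Liam 10, Alice 0, Omar 9, Noor 10. Alice eliminated.
Round 2: Grace 19, Liam 10, Omar 9, Noor 10. Omar eliminated.
Round 3: Grace 19, Liam 10, Noor 19. Liam eliminated.
Round 4: Grace 19, Noor 29. Noor has a majority (≥25).

Noor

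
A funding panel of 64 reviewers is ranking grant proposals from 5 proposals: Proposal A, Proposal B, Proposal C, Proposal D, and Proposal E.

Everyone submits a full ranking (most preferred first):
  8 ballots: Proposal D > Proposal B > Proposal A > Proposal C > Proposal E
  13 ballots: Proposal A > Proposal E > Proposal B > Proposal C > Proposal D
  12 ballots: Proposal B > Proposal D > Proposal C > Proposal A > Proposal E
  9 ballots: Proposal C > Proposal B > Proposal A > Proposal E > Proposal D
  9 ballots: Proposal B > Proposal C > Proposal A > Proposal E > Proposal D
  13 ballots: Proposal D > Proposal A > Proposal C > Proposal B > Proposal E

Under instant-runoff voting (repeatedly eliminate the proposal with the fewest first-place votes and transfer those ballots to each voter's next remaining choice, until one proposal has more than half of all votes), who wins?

Proposal B

Round 1: Proposal A 13, Proposal B 21, Proposal C 9, Proposal D 21, Proposal E 0. Proposal E eliminated.
Round 2: Proposal A 13, Proposal B 21, Proposal C 9, Proposal D 21. Proposal C eliminated.
Round 3: Proposal A 13, Proposal B 30, Proposal D 21. Proposal A eliminated.
Round 4: Proposal B 43, Proposal D 21. Proposal B has a majority (≥33).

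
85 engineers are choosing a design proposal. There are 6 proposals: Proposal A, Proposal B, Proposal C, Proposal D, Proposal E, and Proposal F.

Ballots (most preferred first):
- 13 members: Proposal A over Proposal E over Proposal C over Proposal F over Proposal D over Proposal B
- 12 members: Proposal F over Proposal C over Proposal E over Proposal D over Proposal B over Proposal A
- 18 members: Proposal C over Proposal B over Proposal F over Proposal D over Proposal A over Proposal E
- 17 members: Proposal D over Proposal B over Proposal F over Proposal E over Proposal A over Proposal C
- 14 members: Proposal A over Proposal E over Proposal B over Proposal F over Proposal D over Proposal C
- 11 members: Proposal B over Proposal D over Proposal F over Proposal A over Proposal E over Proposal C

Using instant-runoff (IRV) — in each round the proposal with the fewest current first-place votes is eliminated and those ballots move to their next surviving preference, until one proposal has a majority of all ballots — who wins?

Proposal C

Round 1: Proposal A 27, Proposal B 11, Proposal C 18, Proposal D 17, Proposal E 0, Proposal F 12. Proposal E eliminated.
Round 2: Proposal A 27, Proposal B 11, Proposal C 18, Proposal D 17, Proposal F 12. Proposal B eliminated.
Round 3: Proposal A 27, Proposal C 18, Proposal D 28, Proposal F 12. Proposal F eliminated.
Round 4: Proposal A 27, Proposal C 30, Proposal D 28. Proposal A eliminated.
Round 5: Proposal C 43, Proposal D 42. Proposal C has a majority (≥43).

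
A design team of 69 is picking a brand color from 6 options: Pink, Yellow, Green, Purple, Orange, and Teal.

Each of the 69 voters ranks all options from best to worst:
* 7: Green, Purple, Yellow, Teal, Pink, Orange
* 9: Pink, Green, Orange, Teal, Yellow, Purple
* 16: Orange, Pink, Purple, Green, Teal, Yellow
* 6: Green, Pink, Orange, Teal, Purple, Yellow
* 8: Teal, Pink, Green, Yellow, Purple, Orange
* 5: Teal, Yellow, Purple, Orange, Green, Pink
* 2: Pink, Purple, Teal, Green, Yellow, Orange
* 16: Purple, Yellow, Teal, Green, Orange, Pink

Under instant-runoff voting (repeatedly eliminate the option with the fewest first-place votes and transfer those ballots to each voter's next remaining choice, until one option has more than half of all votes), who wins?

Round 1: Pink 11, Yellow 0, Green 13, Purple 16, Orange 16, Teal 13. Yellow eliminated.
Round 2: Pink 11, Green 13, Purple 16, Orange 16, Teal 13. Pink eliminated.
Round 3: Green 22, Purple 18, Orange 16, Teal 13. Teal eliminated.
Round 4: Green 30, Purple 23, Orange 16. Orange eliminated.
Round 5: Green 30, Purple 39. Purple has a majority (≥35).

Purple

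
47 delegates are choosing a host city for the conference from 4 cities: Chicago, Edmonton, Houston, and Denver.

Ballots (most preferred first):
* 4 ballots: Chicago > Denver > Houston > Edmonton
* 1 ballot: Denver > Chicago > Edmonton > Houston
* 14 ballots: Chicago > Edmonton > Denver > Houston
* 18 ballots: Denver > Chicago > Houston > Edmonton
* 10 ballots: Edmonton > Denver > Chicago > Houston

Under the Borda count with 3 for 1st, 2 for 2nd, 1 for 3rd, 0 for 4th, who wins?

Chicago

Chicago: 4×3 + 1×2 + 14×3 + 18×2 + 10×1 = 102
Edmonton: 4×0 + 1×1 + 14×2 + 18×0 + 10×3 = 59
Houston: 4×1 + 1×0 + 14×0 + 18×1 + 10×0 = 22
Denver: 4×2 + 1×3 + 14×1 + 18×3 + 10×2 = 99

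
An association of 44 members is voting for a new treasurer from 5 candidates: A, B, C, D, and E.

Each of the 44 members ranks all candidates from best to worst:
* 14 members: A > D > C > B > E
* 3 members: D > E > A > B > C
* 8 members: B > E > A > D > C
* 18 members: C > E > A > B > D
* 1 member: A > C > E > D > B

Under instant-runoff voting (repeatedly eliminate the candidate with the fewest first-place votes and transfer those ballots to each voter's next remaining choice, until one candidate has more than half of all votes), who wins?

Round 1: A 15, B 8, C 18, D 3, E 0. E eliminated.
Round 2: A 15, B 8, C 18, D 3. D eliminated.
Round 3: A 18, B 8, C 18. B eliminated.
Round 4: A 26, C 18. A has a majority (≥23).

A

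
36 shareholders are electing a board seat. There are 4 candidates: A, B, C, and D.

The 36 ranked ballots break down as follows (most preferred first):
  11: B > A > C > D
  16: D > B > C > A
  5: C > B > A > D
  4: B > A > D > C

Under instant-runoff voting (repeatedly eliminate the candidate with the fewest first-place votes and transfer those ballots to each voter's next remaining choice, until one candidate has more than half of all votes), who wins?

B

Round 1: A 0, B 15, C 5, D 16. A eliminated.
Round 2: B 15, C 5, D 16. C eliminated.
Round 3: B 20, D 16. B has a majority (≥19).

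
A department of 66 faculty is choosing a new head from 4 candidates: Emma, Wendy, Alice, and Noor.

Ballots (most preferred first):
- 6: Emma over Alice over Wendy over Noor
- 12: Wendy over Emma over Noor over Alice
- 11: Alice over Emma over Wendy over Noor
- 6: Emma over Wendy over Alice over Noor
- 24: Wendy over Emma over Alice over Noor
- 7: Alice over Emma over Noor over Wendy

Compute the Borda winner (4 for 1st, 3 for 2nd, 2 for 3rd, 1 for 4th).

Emma: 6×4 + 12×3 + 11×3 + 6×4 + 24×3 + 7×3 = 210
Wendy: 6×2 + 12×4 + 11×2 + 6×3 + 24×4 + 7×1 = 203
Alice: 6×3 + 12×1 + 11×4 + 6×2 + 24×2 + 7×4 = 162
Noor: 6×1 + 12×2 + 11×1 + 6×1 + 24×1 + 7×2 = 85

Emma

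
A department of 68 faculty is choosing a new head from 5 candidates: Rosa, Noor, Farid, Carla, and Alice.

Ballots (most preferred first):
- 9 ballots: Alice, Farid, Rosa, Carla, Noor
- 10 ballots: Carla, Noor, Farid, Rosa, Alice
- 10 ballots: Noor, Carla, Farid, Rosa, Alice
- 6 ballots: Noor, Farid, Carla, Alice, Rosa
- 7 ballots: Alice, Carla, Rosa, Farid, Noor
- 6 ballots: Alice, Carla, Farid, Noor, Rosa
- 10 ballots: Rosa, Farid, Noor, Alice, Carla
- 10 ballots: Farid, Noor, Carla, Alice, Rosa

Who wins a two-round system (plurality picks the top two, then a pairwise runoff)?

Noor

Round 1 first-place votes: Rosa 10, Noor 16, Farid 10, Carla 10, Alice 22. Alice and Noor advance.
Runoff: Alice is ranked above Noor on 22 ballots, Noor above Alice on 46.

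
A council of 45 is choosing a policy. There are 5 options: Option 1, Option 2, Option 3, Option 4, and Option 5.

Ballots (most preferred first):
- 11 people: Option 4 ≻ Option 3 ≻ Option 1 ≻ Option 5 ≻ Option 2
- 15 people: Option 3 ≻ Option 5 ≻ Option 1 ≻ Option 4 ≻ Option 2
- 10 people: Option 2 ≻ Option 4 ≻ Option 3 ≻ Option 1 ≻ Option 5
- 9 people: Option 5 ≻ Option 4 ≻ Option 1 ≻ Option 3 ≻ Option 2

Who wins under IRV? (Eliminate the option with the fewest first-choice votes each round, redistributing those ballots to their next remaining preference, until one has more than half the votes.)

Option 4

Round 1: Option 1 0, Option 2 10, Option 3 15, Option 4 11, Option 5 9. Option 1 eliminated.
Round 2: Option 2 10, Option 3 15, Option 4 11, Option 5 9. Option 5 eliminated.
Round 3: Option 2 10, Option 3 15, Option 4 20. Option 2 eliminated.
Round 4: Option 3 15, Option 4 30. Option 4 has a majority (≥23).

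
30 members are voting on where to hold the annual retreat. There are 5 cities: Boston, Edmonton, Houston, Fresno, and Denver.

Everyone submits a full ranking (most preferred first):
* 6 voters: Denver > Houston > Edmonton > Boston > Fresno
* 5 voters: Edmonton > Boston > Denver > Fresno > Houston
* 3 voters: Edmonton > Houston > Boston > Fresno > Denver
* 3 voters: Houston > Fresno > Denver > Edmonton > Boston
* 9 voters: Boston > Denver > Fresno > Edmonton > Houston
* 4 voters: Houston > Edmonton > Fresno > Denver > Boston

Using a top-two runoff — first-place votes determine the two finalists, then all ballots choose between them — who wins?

Round 1 first-place votes: Boston 9, Edmonton 8, Houston 7, Fresno 0, Denver 6. Boston and Edmonton advance.
Runoff: Boston is ranked above Edmonton on 9 ballots, Edmonton above Boston on 21.

Edmonton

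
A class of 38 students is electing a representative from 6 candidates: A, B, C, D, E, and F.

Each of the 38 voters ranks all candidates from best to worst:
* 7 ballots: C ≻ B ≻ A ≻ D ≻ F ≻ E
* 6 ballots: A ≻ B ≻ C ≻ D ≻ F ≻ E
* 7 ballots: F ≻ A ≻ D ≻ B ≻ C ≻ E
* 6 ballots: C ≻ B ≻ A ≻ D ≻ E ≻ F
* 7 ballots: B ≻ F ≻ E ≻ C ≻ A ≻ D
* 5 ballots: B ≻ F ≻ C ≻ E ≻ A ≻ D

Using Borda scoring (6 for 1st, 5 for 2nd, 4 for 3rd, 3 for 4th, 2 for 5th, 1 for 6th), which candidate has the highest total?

B

A: 7×4 + 6×6 + 7×5 + 6×4 + 7×2 + 5×2 = 147
B: 7×5 + 6×5 + 7×3 + 6×5 + 7×6 + 5×6 = 188
C: 7×6 + 6×4 + 7×2 + 6×6 + 7×3 + 5×4 = 157
D: 7×3 + 6×3 + 7×4 + 6×3 + 7×1 + 5×1 = 97
E: 7×1 + 6×1 + 7×1 + 6×2 + 7×4 + 5×3 = 75
F: 7×2 + 6×2 + 7×6 + 6×1 + 7×5 + 5×5 = 134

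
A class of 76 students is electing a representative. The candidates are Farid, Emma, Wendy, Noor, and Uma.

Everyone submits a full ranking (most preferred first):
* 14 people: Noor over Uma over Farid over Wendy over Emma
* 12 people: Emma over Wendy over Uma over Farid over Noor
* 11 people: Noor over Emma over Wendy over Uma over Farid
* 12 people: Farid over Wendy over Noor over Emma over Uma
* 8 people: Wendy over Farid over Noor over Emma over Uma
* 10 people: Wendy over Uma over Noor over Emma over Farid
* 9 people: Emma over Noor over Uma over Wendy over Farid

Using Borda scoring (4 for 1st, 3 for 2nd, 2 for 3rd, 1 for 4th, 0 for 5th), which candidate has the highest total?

Farid: 14×2 + 12×1 + 11×0 + 12×4 + 8×3 + 10×0 + 9×0 = 112
Emma: 14×0 + 12×4 + 11×3 + 12×1 + 8×1 + 10×1 + 9×4 = 147
Wendy: 14×1 + 12×3 + 11×2 + 12×3 + 8×4 + 10×4 + 9×1 = 189
Noor: 14×4 + 12×0 + 11×4 + 12×2 + 8×2 + 10×2 + 9×3 = 187
Uma: 14×3 + 12×2 + 11×1 + 12×0 + 8×0 + 10×3 + 9×2 = 125

Wendy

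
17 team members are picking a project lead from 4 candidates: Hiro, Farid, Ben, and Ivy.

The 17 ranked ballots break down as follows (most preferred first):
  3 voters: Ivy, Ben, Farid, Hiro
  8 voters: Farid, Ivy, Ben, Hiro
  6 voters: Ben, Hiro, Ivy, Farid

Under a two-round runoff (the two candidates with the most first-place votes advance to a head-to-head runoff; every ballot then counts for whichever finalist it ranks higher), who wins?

Round 1 first-place votes: Hiro 0, Farid 8, Ben 6, Ivy 3. Farid and Ben advance.
Runoff: Farid is ranked above Ben on 8 ballots, Ben above Farid on 9.

Ben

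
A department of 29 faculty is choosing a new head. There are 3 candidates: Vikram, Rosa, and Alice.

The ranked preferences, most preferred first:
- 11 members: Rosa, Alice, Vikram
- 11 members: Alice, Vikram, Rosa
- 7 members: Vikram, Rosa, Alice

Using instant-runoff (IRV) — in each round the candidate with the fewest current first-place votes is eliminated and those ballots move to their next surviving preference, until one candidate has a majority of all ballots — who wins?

Rosa

Round 1: Vikram 7, Rosa 11, Alice 11. Vikram eliminated.
Round 2: Rosa 18, Alice 11. Rosa has a majority (≥15).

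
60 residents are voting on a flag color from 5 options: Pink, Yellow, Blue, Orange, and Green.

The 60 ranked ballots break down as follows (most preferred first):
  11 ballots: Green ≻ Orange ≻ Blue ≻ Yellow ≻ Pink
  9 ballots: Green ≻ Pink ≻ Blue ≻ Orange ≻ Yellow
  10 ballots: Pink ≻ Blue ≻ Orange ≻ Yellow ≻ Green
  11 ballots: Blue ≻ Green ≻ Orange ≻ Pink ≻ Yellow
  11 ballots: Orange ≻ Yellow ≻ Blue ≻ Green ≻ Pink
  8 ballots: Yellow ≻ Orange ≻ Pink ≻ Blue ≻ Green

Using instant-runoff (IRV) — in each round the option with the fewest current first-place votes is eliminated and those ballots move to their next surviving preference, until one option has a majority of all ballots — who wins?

Round 1: Pink 10, Yellow 8, Blue 11, Orange 11, Green 20. Yellow eliminated.
Round 2: Pink 10, Blue 11, Orange 19, Green 20. Pink eliminated.
Round 3: Blue 21, Orange 19, Green 20. Orange eliminated.
Round 4: Blue 40, Green 20. Blue has a majority (≥31).

Blue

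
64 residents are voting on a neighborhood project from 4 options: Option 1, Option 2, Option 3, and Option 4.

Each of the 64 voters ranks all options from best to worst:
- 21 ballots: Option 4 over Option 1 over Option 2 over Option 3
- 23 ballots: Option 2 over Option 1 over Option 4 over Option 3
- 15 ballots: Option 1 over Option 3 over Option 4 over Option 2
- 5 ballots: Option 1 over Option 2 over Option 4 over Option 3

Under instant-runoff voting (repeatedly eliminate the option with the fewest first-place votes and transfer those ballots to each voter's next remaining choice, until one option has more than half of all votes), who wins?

Option 4

Round 1: Option 1 20, Option 2 23, Option 3 0, Option 4 21. Option 3 eliminated.
Round 2: Option 1 20, Option 2 23, Option 4 21. Option 1 eliminated.
Round 3: Option 2 28, Option 4 36. Option 4 has a majority (≥33).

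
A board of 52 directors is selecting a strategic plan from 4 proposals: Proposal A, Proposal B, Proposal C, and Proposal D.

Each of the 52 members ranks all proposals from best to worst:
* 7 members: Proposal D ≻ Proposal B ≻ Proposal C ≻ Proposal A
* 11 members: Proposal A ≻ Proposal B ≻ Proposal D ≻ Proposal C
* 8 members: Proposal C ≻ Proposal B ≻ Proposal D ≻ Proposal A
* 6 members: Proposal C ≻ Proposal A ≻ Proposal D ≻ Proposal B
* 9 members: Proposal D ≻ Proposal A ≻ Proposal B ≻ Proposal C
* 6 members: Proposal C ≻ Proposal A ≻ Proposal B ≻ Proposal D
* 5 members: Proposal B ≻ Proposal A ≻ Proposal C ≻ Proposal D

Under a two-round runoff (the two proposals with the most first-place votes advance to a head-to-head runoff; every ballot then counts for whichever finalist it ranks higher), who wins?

Round 1 first-place votes: Proposal A 11, Proposal B 5, Proposal C 20, Proposal D 16. Proposal C and Proposal D advance.
Runoff: Proposal C is ranked above Proposal D on 25 ballots, Proposal D above Proposal C on 27.

Proposal D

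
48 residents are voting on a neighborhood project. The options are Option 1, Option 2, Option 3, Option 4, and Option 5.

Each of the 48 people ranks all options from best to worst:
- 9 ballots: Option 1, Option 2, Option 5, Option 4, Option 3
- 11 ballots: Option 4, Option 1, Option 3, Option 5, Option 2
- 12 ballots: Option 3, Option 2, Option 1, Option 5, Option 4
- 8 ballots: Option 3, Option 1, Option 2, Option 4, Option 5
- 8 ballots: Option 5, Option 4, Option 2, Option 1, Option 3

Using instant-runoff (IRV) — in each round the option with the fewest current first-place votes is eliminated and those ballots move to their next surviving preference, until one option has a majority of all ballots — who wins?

Option 4

Round 1: Option 1 9, Option 2 0, Option 3 20, Option 4 11, Option 5 8. Option 2 eliminated.
Round 2: Option 1 9, Option 3 20, Option 4 11, Option 5 8. Option 5 eliminated.
Round 3: Option 1 9, Option 3 20, Option 4 19. Option 1 eliminated.
Round 4: Option 3 20, Option 4 28. Option 4 has a majority (≥25).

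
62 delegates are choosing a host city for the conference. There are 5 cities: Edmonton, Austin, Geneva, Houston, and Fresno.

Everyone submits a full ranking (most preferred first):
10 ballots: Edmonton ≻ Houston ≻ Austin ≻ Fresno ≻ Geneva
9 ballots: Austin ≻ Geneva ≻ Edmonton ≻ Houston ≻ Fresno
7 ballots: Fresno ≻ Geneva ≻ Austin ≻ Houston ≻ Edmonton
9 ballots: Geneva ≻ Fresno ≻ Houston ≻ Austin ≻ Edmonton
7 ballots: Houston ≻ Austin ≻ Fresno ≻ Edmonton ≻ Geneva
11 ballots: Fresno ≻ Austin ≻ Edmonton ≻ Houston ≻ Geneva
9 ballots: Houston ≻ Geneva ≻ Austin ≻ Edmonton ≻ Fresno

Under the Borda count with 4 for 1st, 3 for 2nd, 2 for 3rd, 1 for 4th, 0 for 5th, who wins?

Austin

Edmonton: 10×4 + 9×2 + 7×0 + 9×0 + 7×1 + 11×2 + 9×1 = 96
Austin: 10×2 + 9×4 + 7×2 + 9×1 + 7×3 + 11×3 + 9×2 = 151
Geneva: 10×0 + 9×3 + 7×3 + 9×4 + 7×0 + 11×0 + 9×3 = 111
Houston: 10×3 + 9×1 + 7×1 + 9×2 + 7×4 + 11×1 + 9×4 = 139
Fresno: 10×1 + 9×0 + 7×4 + 9×3 + 7×2 + 11×4 + 9×0 = 123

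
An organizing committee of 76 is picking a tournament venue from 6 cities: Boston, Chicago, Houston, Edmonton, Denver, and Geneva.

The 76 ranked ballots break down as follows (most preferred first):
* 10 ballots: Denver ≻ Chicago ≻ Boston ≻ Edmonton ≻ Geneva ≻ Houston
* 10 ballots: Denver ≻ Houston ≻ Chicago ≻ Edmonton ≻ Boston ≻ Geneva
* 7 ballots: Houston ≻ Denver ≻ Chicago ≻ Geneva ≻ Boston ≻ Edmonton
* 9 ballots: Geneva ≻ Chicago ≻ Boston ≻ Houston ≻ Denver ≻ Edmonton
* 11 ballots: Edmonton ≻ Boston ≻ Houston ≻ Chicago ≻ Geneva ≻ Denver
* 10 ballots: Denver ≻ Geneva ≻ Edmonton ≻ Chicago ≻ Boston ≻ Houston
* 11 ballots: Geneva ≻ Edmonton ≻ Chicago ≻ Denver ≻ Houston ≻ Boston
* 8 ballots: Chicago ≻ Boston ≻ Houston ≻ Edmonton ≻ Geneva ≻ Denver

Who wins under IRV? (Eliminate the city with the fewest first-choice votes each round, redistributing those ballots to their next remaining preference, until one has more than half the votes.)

Round 1: Boston 0, Chicago 8, Houston 7, Edmonton 11, Denver 30, Geneva 20. Boston eliminated.
Round 2: Chicago 8, Houston 7, Edmonton 11, Denver 30, Geneva 20. Houston eliminated.
Round 3: Chicago 8, Edmonton 11, Denver 37, Geneva 20. Chicago eliminated.
Round 4: Edmonton 19, Denver 37, Geneva 20. Edmonton eliminated.
Round 5: Denver 37, Geneva 39. Geneva has a majority (≥39).

Geneva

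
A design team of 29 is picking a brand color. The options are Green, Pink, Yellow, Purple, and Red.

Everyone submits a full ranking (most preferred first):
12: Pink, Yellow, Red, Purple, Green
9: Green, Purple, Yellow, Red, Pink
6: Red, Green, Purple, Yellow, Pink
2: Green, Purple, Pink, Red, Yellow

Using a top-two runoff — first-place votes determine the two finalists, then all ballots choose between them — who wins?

Round 1 first-place votes: Green 11, Pink 12, Yellow 0, Purple 0, Red 6. Pink and Green advance.
Runoff: Pink is ranked above Green on 12 ballots, Green above Pink on 17.

Green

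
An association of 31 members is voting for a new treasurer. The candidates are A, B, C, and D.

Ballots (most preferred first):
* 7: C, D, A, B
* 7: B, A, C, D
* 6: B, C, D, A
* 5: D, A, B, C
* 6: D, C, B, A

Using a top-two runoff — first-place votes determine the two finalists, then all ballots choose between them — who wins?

D

Round 1 first-place votes: A 0, B 13, C 7, D 11. B and D advance.
Runoff: B is ranked above D on 13 ballots, D above B on 18.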